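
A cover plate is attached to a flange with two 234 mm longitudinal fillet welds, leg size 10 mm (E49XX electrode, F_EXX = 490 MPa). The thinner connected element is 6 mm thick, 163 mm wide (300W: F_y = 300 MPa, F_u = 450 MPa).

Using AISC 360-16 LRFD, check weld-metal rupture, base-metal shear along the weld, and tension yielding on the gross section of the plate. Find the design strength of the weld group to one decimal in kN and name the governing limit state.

264.1 kN (gross-section yield governs)

Weld metal: throat = 0.707×10 = 7.07 mm, L = 2×234 = 468 mm. φR_n = 0.75 × 0.6 × 490 × 7.07 × 468 = 729.6 kN.
Base metal shear (6 mm plate): yield φR_n = 1.0×0.6×300×6×468 = 505.4 kN; rupture φR_n = 0.75×0.6×450×6×468 = 568.6 kN; take 505.4 kN (yield).
Tension yield (gross): A_g = 163×6 = 978 mm². φR_n = 0.90 × 300 × 978 = 264.1 kN.
Governing: min(729.6, 505.4, 264.1) = 264.1 kN → gross-section yield.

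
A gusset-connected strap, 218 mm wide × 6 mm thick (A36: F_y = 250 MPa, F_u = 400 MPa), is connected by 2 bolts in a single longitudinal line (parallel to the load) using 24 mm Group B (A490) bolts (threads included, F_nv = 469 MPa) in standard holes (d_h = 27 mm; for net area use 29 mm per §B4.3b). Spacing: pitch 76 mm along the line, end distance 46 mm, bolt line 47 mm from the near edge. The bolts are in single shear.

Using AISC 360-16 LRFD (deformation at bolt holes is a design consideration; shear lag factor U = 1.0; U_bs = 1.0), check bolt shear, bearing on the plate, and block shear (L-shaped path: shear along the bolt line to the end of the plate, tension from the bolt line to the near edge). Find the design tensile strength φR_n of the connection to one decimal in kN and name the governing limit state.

Bolt shear: A_b = π(24)²/4 = 452.39 mm². φR_n = 0.75 × 469 × 452.39 × 2 × 1 = 318.3 kN.
Bearing (6 mm plate, F_u = 400 MPa): end bolts L_c = 46 − 27/2 = 32.5, R_n = min(1.2×32.5×6×400, 2.4×24×6×400) = 93.6 kN/bolt; interior L_c = 76 − 27 = 49, R_n = 138.24 kN/bolt. φR_n = 0.75 × (1×93.6 + 1×138.24) = 173.9 kN.
Block shear: shear path 1×[46+1×76] = 1×122 mm, A_gv = 732, A_nv = 1×(122 − 1.5×29)×6 = 471 mm²; tension to near edge: (47 − 0.5×29)×6 = 195 mm². R_n = min(0.6×400×471, 0.6×250×732) + 1.0×400×195 = min(113.04, 109.8) + 78 = 187.8 kN. φR_n = 0.75 × 187.8 = 140.9 kN.
Governing: min(318.3, 173.9, 140.9) = 140.9 kN → block shear.

140.9 kN (block shear governs)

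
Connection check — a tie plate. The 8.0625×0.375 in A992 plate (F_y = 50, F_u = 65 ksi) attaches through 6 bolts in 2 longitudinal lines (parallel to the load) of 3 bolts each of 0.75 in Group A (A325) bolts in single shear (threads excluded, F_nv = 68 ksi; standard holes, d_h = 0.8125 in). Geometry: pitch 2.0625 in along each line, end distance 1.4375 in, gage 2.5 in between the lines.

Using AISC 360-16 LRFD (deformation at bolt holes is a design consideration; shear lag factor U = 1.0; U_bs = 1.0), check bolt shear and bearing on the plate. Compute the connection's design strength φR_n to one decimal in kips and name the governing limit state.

135.2 kips (bolt shear governs)

Bolt shear: A_b = π(0.75)²/4 = 0.44179 in². φR_n = 0.75 × 68 × 0.44179 × 6 × 1 = 135.2 kips.
Bearing (0.375 in plate, F_u = 65 ksi): end bolts L_c = 1.4375 − 0.8125/2 = 1.03125, R_n = min(1.2×1.03125×0.375×65, 2.4×0.75×0.375×65) = 30.164 kips/bolt; interior L_c = 2.0625 − 0.8125 = 1.25, R_n = 36.563 kips/bolt. φR_n = 0.75 × (2×30.164 + 4×36.563) = 154.9 kips.
Governing: min(135.2, 154.9) = 135.2 kips → bolt shear.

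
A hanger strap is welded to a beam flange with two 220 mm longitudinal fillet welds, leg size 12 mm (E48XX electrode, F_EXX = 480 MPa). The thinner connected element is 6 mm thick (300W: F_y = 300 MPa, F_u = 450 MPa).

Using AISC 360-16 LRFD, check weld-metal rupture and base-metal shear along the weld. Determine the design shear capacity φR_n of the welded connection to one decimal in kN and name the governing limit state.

475.2 kN (base-metal shear governs)

Weld metal: throat = 0.707×12 = 8.484 mm, L = 2×220 = 440 mm. φR_n = 0.75 × 0.6 × 480 × 8.484 × 440 = 806.3 kN.
Base metal shear (6 mm plate): yield φR_n = 1.0×0.6×300×6×440 = 475.2 kN; rupture φR_n = 0.75×0.6×450×6×440 = 534.6 kN; take 475.2 kN (yield).
Governing: min(806.3, 475.2) = 475.2 kN → base-metal shear.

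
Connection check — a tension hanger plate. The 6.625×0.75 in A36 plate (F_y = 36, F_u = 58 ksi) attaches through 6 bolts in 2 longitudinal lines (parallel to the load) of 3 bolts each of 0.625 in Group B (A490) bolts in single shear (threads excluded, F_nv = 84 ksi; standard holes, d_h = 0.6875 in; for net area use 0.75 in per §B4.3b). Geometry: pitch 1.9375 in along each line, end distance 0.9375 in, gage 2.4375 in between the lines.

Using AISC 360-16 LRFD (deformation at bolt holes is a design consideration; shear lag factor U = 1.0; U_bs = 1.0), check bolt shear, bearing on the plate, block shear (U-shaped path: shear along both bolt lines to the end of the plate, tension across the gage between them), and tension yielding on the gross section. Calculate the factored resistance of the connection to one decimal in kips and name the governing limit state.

Bolt shear: A_b = π(0.625)²/4 = 0.3068 in². φR_n = 0.75 × 84 × 0.3068 × 6 × 1 = 116.0 kips.
Bearing (0.75 in plate, F_u = 58 ksi): end bolts L_c = 0.9375 − 0.6875/2 = 0.59375, R_n = min(1.2×0.59375×0.75×58, 2.4×0.625×0.75×58) = 30.994 kips/bolt; interior L_c = 1.9375 − 0.6875 = 1.25, R_n = 65.25 kips/bolt. φR_n = 0.75 × (2×30.994 + 4×65.25) = 242.2 kips.
Block shear: shear path 2×[0.9375+2×1.9375] = 2×4.8125 in, A_gv = 7.2188, A_nv = 2×(4.8125 − 2.5×0.75)×0.75 = 4.4063 in²; tension across gage: (2.4375 − 1×0.75)×0.75 = 1.2656 in². R_n = min(0.6×58×4.4063, 0.6×36×7.2188) + 1.0×58×1.2656 = min(153.34, 155.93) + 73.405 = 226.75 kips. φR_n = 0.75 × 226.75 = 170.1 kips.
Tension yield (gross): A_g = 6.625×0.75 = 4.9688 in². φR_n = 0.90 × 36 × 4.9688 = 161.0 kips.
Governing: min(116.0, 242.2, 170.1, 161.0) = 116.0 kips → bolt shear.

116.0 kips (bolt shear governs)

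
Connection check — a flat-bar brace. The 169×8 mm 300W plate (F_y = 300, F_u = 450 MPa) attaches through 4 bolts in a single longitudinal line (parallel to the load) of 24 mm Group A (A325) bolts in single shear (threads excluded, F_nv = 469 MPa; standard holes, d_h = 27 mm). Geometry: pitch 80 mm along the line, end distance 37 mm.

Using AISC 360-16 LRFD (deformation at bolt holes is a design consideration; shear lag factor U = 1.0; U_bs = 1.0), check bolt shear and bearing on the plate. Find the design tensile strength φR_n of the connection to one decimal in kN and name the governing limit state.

Bolt shear: A_b = π(24)²/4 = 452.39 mm². φR_n = 0.75 × 469 × 452.39 × 4 × 1 = 636.5 kN.
Bearing (8 mm plate, F_u = 450 MPa): end bolts L_c = 37 − 27/2 = 23.5, R_n = min(1.2×23.5×8×450, 2.4×24×8×450) = 101.52 kN/bolt; interior L_c = 80 − 27 = 53, R_n = 207.36 kN/bolt. φR_n = 0.75 × (1×101.52 + 3×207.36) = 542.7 kN.
Governing: min(636.5, 542.7) = 542.7 kN → bearing.

542.7 kN (bearing governs)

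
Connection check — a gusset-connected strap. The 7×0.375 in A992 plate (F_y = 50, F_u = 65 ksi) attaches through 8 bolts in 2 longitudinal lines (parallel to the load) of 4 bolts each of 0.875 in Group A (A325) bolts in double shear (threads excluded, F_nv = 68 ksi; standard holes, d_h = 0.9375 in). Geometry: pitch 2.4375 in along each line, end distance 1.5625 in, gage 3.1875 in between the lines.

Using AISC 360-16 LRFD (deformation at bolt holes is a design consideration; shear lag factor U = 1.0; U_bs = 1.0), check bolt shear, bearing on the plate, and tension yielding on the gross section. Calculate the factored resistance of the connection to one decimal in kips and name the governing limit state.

Bolt shear: A_b = π(0.875)²/4 = 0.60132 in². φR_n = 0.75 × 68 × 0.60132 × 8 × 2 = 490.7 kips.
Bearing (0.375 in plate, F_u = 65 ksi): end bolts L_c = 1.5625 − 0.9375/2 = 1.09375, R_n = min(1.2×1.09375×0.375×65, 2.4×0.875×0.375×65) = 31.992 kips/bolt; interior L_c = 2.4375 − 0.9375 = 1.5, R_n = 43.875 kips/bolt. φR_n = 0.75 × (2×31.992 + 6×43.875) = 245.4 kips.
Tension yield (gross): A_g = 7×0.375 = 2.625 in². φR_n = 0.90 × 50 × 2.625 = 118.1 kips.
Governing: min(490.7, 245.4, 118.1) = 118.1 kips → gross-section yield.

118.1 kips (gross-section yield governs)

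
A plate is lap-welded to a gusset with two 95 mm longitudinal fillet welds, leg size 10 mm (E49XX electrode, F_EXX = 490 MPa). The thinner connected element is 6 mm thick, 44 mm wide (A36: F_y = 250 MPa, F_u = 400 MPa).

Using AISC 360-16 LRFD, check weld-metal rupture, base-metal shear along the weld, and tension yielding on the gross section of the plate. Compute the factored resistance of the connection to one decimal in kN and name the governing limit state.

59.4 kN (gross-section yield governs)

Weld metal: throat = 0.707×10 = 7.07 mm, L = 2×95 = 190 mm. φR_n = 0.75 × 0.6 × 490 × 7.07 × 190 = 296.2 kN.
Base metal shear (6 mm plate): yield φR_n = 1.0×0.6×250×6×190 = 171.0 kN; rupture φR_n = 0.75×0.6×400×6×190 = 205.2 kN; take 171.0 kN (yield).
Tension yield (gross): A_g = 44×6 = 264 mm². φR_n = 0.90 × 250 × 264 = 59.4 kN.
Governing: min(296.2, 171.0, 59.4) = 59.4 kN → gross-section yield.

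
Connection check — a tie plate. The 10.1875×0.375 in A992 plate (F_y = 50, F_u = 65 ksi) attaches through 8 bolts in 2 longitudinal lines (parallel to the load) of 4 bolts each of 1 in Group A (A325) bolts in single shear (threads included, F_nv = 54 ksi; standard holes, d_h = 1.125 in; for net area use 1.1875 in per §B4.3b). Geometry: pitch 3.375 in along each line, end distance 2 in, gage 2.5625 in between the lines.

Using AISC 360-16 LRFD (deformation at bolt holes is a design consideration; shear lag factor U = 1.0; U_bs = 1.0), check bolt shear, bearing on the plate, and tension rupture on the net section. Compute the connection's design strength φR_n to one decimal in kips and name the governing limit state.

Bolt shear: A_b = π(1)²/4 = 0.7854 in². φR_n = 0.75 × 54 × 0.7854 × 8 × 1 = 254.5 kips.
Bearing (0.375 in plate, F_u = 65 ksi): end bolts L_c = 2 − 1.125/2 = 1.4375, R_n = min(1.2×1.4375×0.375×65, 2.4×1×0.375×65) = 42.047 kips/bolt; interior L_c = 3.375 − 1.125 = 2.25, R_n = 58.5 kips/bolt. φR_n = 0.75 × (2×42.047 + 6×58.5) = 326.3 kips.
Tension rupture (net): A_n = (10.1875 − 2×1.1875)×0.375 = 2.9297 in² (U = 1.0, A_e = A_n). φR_n = 0.75 × 65 × 2.9297 = 142.8 kips.
Governing: min(254.5, 326.3, 142.8) = 142.8 kips → net-section rupture.

142.8 kips (net-section rupture governs)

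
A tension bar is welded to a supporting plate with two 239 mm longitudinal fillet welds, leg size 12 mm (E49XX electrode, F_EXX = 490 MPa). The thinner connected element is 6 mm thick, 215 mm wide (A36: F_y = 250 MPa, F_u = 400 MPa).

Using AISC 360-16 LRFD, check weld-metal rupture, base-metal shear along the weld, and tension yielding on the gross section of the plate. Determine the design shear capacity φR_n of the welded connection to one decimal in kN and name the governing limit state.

290.3 kN (gross-section yield governs)

Weld metal: throat = 0.707×12 = 8.484 mm, L = 2×239 = 478 mm. φR_n = 0.75 × 0.6 × 490 × 8.484 × 478 = 894.2 kN.
Base metal shear (6 mm plate): yield φR_n = 1.0×0.6×250×6×478 = 430.2 kN; rupture φR_n = 0.75×0.6×400×6×478 = 516.2 kN; take 430.2 kN (yield).
Tension yield (gross): A_g = 215×6 = 1290 mm². φR_n = 0.90 × 250 × 1290 = 290.3 kN.
Governing: min(894.2, 430.2, 290.3) = 290.3 kN → gross-section yield.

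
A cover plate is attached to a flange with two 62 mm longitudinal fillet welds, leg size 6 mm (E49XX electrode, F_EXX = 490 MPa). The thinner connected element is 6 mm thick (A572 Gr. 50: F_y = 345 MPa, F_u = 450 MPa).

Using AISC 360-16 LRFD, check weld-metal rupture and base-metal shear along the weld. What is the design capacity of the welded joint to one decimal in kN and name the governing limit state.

Weld metal: throat = 0.707×6 = 4.242 mm, L = 2×62 = 124 mm. φR_n = 0.75 × 0.6 × 490 × 4.242 × 124 = 116.0 kN.
Base metal shear (6 mm plate): yield φR_n = 1.0×0.6×345×6×124 = 154.0 kN; rupture φR_n = 0.75×0.6×450×6×124 = 150.7 kN; take 150.7 kN (rupture).
Governing: min(116.0, 150.7) = 116.0 kN → weld metal.

116.0 kN (weld metal governs)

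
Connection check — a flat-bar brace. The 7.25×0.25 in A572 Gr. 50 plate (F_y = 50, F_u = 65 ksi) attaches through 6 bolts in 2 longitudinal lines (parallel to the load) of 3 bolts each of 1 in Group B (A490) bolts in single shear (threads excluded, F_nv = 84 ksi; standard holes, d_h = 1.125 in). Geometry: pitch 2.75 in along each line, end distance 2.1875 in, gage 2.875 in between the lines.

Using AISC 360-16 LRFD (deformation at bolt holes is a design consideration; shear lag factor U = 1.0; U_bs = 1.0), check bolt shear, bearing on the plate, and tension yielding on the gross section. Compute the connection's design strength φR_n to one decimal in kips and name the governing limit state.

Bolt shear: A_b = π(1)²/4 = 0.7854 in². φR_n = 0.75 × 84 × 0.7854 × 6 × 1 = 296.9 kips.
Bearing (0.25 in plate, F_u = 65 ksi): end bolts L_c = 2.1875 − 1.125/2 = 1.625, R_n = min(1.2×1.625×0.25×65, 2.4×1×0.25×65) = 31.688 kips/bolt; interior L_c = 2.75 − 1.125 = 1.625, R_n = 31.688 kips/bolt. φR_n = 0.75 × (2×31.688 + 4×31.688) = 142.6 kips.
Tension yield (gross): A_g = 7.25×0.25 = 1.8125 in². φR_n = 0.90 × 50 × 1.8125 = 81.6 kips.
Governing: min(296.9, 142.6, 81.6) = 81.6 kips → gross-section yield.

81.6 kips (gross-section yield governs)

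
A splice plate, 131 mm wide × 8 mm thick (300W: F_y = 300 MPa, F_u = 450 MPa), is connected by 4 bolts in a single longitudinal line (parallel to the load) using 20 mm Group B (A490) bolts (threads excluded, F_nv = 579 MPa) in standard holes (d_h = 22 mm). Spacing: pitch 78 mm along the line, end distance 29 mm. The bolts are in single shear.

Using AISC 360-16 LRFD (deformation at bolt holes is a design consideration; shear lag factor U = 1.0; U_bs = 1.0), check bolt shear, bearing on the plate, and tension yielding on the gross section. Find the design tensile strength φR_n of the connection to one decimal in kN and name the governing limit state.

Bolt shear: A_b = π(20)²/4 = 314.16 mm². φR_n = 0.75 × 579 × 314.16 × 4 × 1 = 545.7 kN.
Bearing (8 mm plate, F_u = 450 MPa): end bolts L_c = 29 − 22/2 = 18, R_n = min(1.2×18×8×450, 2.4×20×8×450) = 77.76 kN/bolt; interior L_c = 78 − 22 = 56, R_n = 172.8 kN/bolt. φR_n = 0.75 × (1×77.76 + 3×172.8) = 447.1 kN.
Tension yield (gross): A_g = 131×8 = 1048 mm². φR_n = 0.90 × 300 × 1048 = 283.0 kN.
Governing: min(545.7, 447.1, 283.0) = 283.0 kN → gross-section yield.

283.0 kN (gross-section yield governs)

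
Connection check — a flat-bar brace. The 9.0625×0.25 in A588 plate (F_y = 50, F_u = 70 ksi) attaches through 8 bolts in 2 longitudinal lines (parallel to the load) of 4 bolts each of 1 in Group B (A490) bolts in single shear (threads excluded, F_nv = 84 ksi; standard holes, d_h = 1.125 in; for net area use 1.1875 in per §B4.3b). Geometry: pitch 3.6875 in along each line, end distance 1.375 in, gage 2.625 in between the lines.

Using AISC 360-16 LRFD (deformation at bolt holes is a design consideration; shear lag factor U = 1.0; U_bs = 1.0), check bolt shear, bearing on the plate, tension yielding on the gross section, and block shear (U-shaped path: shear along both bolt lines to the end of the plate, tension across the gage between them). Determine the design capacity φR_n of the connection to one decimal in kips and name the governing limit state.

Bolt shear: A_b = π(1)²/4 = 0.7854 in². φR_n = 0.75 × 84 × 0.7854 × 8 × 1 = 395.8 kips.
Bearing (0.25 in plate, F_u = 70 ksi): end bolts L_c = 1.375 − 1.125/2 = 0.8125, R_n = min(1.2×0.8125×0.25×70, 2.4×1×0.25×70) = 17.063 kips/bolt; interior L_c = 3.6875 − 1.125 = 2.5625, R_n = 42 kips/bolt. φR_n = 0.75 × (2×17.063 + 6×42) = 214.6 kips.
Tension yield (gross): A_g = 9.0625×0.25 = 2.2656 in². φR_n = 0.90 × 50 × 2.2656 = 102.0 kips.
Block shear: shear path 2×[1.375+3×3.6875] = 2×12.4375 in, A_gv = 6.2188, A_nv = 2×(12.4375 − 3.5×1.1875)×0.25 = 4.1406 in²; tension across gage: (2.625 − 1×1.1875)×0.25 = 0.35938 in². R_n = min(0.6×70×4.1406, 0.6×50×6.2188) + 1.0×70×0.35938 = min(173.91, 186.56) + 25.157 = 199.07 kips. φR_n = 0.75 × 199.07 = 149.3 kips.
Governing: min(395.8, 214.6, 102.0, 149.3) = 102.0 kips → gross-section yield.

102.0 kips (gross-section yield governs)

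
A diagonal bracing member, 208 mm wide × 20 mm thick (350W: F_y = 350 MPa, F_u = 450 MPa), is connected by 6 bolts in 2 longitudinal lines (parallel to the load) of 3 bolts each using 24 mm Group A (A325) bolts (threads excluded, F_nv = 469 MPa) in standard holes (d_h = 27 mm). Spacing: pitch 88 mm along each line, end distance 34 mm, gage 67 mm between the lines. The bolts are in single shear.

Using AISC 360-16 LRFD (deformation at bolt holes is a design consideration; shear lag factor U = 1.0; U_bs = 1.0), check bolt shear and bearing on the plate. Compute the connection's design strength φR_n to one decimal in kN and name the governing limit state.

Bolt shear: A_b = π(24)²/4 = 452.39 mm². φR_n = 0.75 × 469 × 452.39 × 6 × 1 = 954.8 kN.
Bearing (20 mm plate, F_u = 450 MPa): end bolts L_c = 34 − 27/2 = 20.5, R_n = min(1.2×20.5×20×450, 2.4×24×20×450) = 221.4 kN/bolt; interior L_c = 88 − 27 = 61, R_n = 518.4 kN/bolt. φR_n = 0.75 × (2×221.4 + 4×518.4) = 1887.3 kN.
Governing: min(954.8, 1887.3) = 954.8 kN → bolt shear.

954.8 kN (bolt shear governs)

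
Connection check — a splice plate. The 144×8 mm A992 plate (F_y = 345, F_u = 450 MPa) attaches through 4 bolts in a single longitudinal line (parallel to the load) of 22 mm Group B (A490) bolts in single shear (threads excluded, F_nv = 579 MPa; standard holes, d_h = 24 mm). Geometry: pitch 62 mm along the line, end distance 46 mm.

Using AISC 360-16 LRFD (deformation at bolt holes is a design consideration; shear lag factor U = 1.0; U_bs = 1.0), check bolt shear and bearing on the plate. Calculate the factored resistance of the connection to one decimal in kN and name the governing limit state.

Bolt shear: A_b = π(22)²/4 = 380.13 mm². φR_n = 0.75 × 579 × 380.13 × 4 × 1 = 660.3 kN.
Bearing (8 mm plate, F_u = 450 MPa): end bolts L_c = 46 − 24/2 = 34, R_n = min(1.2×34×8×450, 2.4×22×8×450) = 146.88 kN/bolt; interior L_c = 62 − 24 = 38, R_n = 164.16 kN/bolt. φR_n = 0.75 × (1×146.88 + 3×164.16) = 479.5 kN.
Governing: min(660.3, 479.5) = 479.5 kN → bearing.

479.5 kN (bearing governs)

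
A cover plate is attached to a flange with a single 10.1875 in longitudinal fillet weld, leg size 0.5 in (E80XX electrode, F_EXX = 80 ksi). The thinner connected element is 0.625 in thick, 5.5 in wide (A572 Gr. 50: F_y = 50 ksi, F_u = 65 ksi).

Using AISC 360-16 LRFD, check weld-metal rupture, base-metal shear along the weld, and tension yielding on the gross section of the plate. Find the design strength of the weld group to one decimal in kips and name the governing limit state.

Weld metal: throat = 0.707×0.5 = 0.3535 in, L = 10.1875 in. φR_n = 0.75 × 0.6 × 80 × 0.3535 × 10.1875 = 129.6 kips.
Base metal shear (0.625 in plate): yield φR_n = 1.0×0.6×50×0.625×10.1875 = 191.0 kips; rupture φR_n = 0.75×0.6×65×0.625×10.1875 = 186.2 kips; take 186.2 kips (rupture).
Tension yield (gross): A_g = 5.5×0.625 = 3.4375 in². φR_n = 0.90 × 50 × 3.4375 = 154.7 kips.
Governing: min(129.6, 186.2, 154.7) = 129.6 kips → weld metal.

129.6 kips (weld metal governs)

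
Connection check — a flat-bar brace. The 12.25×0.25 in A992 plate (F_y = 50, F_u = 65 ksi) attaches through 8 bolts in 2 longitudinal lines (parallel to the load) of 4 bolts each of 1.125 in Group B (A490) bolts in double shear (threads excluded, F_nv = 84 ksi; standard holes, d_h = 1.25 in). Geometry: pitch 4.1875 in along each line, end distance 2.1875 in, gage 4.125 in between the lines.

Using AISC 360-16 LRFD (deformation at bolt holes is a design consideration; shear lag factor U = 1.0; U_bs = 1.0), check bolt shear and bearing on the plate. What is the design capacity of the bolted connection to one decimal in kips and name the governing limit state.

243.1 kips (bearing governs)

Bolt shear: A_b = π(1.125)²/4 = 0.99402 in². φR_n = 0.75 × 84 × 0.99402 × 8 × 2 = 1002.0 kips.
Bearing (0.25 in plate, F_u = 65 ksi): end bolts L_c = 2.1875 − 1.25/2 = 1.5625, R_n = min(1.2×1.5625×0.25×65, 2.4×1.125×0.25×65) = 30.469 kips/bolt; interior L_c = 4.1875 − 1.25 = 2.9375, R_n = 43.875 kips/bolt. φR_n = 0.75 × (2×30.469 + 6×43.875) = 243.1 kips.
Governing: min(1002.0, 243.1) = 243.1 kips → bearing.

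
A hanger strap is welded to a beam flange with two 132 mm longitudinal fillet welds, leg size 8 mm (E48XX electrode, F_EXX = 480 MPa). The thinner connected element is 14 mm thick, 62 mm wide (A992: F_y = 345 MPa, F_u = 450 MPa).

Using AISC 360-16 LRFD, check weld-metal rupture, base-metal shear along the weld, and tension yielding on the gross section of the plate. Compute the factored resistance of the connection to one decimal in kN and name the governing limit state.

269.5 kN (gross-section yield governs)

Weld metal: throat = 0.707×8 = 5.656 mm, L = 2×132 = 264 mm. φR_n = 0.75 × 0.6 × 480 × 5.656 × 264 = 322.5 kN.
Base metal shear (14 mm plate): yield φR_n = 1.0×0.6×345×14×264 = 765.1 kN; rupture φR_n = 0.75×0.6×450×14×264 = 748.4 kN; take 748.4 kN (rupture).
Tension yield (gross): A_g = 62×14 = 868 mm². φR_n = 0.90 × 345 × 868 = 269.5 kN.
Governing: min(322.5, 748.4, 269.5) = 269.5 kN → gross-section yield.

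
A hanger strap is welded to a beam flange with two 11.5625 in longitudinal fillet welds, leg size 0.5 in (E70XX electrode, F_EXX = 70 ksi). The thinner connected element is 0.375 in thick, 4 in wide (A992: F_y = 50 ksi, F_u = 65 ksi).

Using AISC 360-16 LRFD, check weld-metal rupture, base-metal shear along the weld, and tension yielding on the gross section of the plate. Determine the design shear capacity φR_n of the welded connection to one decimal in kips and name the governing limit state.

67.5 kips (gross-section yield governs)

Weld metal: throat = 0.707×0.5 = 0.3535 in, L = 2×11.5625 = 23.125 in. φR_n = 0.75 × 0.6 × 70 × 0.3535 × 23.125 = 257.5 kips.
Base metal shear (0.375 in plate): yield φR_n = 1.0×0.6×50×0.375×23.125 = 260.2 kips; rupture φR_n = 0.75×0.6×65×0.375×23.125 = 253.7 kips; take 253.7 kips (rupture).
Tension yield (gross): A_g = 4×0.375 = 1.5 in². φR_n = 0.90 × 50 × 1.5 = 67.5 kips.
Governing: min(257.5, 253.7, 67.5) = 67.5 kips → gross-section yield.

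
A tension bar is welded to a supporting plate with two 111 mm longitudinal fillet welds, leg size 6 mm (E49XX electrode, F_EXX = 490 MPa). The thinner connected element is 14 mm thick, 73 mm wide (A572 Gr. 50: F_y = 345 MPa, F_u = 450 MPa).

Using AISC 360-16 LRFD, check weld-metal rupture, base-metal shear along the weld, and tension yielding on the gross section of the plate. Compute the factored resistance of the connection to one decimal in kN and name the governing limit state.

Weld metal: throat = 0.707×6 = 4.242 mm, L = 2×111 = 222 mm. φR_n = 0.75 × 0.6 × 490 × 4.242 × 222 = 207.7 kN.
Base metal shear (14 mm plate): yield φR_n = 1.0×0.6×345×14×222 = 643.4 kN; rupture φR_n = 0.75×0.6×450×14×222 = 629.4 kN; take 629.4 kN (rupture).
Tension yield (gross): A_g = 73×14 = 1022 mm². φR_n = 0.90 × 345 × 1022 = 317.3 kN.
Governing: min(207.7, 629.4, 317.3) = 207.7 kN → weld metal.

207.7 kN (weld metal governs)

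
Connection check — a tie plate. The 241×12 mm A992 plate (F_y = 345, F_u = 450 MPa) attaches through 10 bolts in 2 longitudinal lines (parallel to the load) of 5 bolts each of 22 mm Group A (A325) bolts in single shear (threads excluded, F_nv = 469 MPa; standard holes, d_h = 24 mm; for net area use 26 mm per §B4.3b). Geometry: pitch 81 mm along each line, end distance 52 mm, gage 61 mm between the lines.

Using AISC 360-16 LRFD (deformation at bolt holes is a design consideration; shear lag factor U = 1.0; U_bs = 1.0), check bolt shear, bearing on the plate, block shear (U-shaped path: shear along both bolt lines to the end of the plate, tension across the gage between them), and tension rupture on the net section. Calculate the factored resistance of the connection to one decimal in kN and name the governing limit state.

Bolt shear: A_b = π(22)²/4 = 380.13 mm². φR_n = 0.75 × 469 × 380.13 × 10 × 1 = 1337.1 kN.
Bearing (12 mm plate, F_u = 450 MPa): end bolts L_c = 52 − 24/2 = 40, R_n = min(1.2×40×12×450, 2.4×22×12×450) = 259.2 kN/bolt; interior L_c = 81 − 24 = 57, R_n = 285.12 kN/bolt. φR_n = 0.75 × (2×259.2 + 8×285.12) = 2099.5 kN.
Block shear: shear path 2×[52+4×81] = 2×376 mm, A_gv = 9024, A_nv = 2×(376 − 4.5×26)×12 = 6216 mm²; tension across gage: (61 − 1×26)×12 = 420 mm². R_n = min(0.6×450×6216, 0.6×345×9024) + 1.0×450×420 = min(1678.3, 1868) + 189 = 1867.3 kN. φR_n = 0.75 × 1867.3 = 1400.5 kN.
Tension rupture (net): A_n = (241 − 2×26)×12 = 2268 mm² (U = 1.0, A_e = A_n). φR_n = 0.75 × 450 × 2268 = 765.5 kN.
Governing: min(1337.1, 2099.5, 1400.5, 765.5) = 765.5 kN → net-section rupture.

765.5 kN (net-section rupture governs)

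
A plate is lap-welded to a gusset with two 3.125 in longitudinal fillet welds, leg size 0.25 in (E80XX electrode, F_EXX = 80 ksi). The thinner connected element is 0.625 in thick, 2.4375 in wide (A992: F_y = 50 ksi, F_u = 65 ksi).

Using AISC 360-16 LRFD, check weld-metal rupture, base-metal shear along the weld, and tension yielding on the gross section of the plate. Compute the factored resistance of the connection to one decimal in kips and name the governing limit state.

39.8 kips (weld metal governs)

Weld metal: throat = 0.707×0.25 = 0.17675 in, L = 2×3.125 = 6.25 in. φR_n = 0.75 × 0.6 × 80 × 0.17675 × 6.25 = 39.8 kips.
Base metal shear (0.625 in plate): yield φR_n = 1.0×0.6×50×0.625×6.25 = 117.2 kips; rupture φR_n = 0.75×0.6×65×0.625×6.25 = 114.3 kips; take 114.3 kips (rupture).
Tension yield (gross): A_g = 2.4375×0.625 = 1.5234 in². φR_n = 0.90 × 50 × 1.5234 = 68.6 kips.
Governing: min(39.8, 114.3, 68.6) = 39.8 kips → weld metal.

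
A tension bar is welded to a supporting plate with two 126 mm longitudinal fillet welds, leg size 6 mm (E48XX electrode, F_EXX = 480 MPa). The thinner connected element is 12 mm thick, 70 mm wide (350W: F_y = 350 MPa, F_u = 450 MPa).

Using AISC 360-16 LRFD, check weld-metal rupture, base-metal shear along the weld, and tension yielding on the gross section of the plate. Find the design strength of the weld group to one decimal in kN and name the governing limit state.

230.9 kN (weld metal governs)

Weld metal: throat = 0.707×6 = 4.242 mm, L = 2×126 = 252 mm. φR_n = 0.75 × 0.6 × 480 × 4.242 × 252 = 230.9 kN.
Base metal shear (12 mm plate): yield φR_n = 1.0×0.6×350×12×252 = 635.0 kN; rupture φR_n = 0.75×0.6×450×12×252 = 612.4 kN; take 612.4 kN (rupture).
Tension yield (gross): A_g = 70×12 = 840 mm². φR_n = 0.90 × 350 × 840 = 264.6 kN.
Governing: min(230.9, 612.4, 264.6) = 230.9 kN → weld metal.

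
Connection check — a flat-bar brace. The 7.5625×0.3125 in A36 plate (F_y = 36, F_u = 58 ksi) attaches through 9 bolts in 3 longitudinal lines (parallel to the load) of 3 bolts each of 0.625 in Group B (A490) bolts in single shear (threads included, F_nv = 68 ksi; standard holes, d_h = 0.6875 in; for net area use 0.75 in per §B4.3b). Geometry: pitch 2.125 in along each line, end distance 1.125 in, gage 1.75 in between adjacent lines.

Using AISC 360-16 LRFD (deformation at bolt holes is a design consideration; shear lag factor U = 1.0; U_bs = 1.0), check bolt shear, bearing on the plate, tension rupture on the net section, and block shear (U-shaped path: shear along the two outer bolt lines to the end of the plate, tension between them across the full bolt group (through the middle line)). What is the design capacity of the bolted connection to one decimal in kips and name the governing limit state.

72.2 kips (net-section rupture governs)

Bolt shear: A_b = π(0.625)²/4 = 0.3068 in². φR_n = 0.75 × 68 × 0.3068 × 9 × 1 = 140.8 kips.
Bearing (0.3125 in plate, F_u = 58 ksi): end bolts L_c = 1.125 − 0.6875/2 = 0.78125, R_n = min(1.2×0.78125×0.3125×58, 2.4×0.625×0.3125×58) = 16.992 kips/bolt; interior L_c = 2.125 − 0.6875 = 1.4375, R_n = 27.188 kips/bolt. φR_n = 0.75 × (3×16.992 + 6×27.188) = 160.6 kips.
Tension rupture (net): A_n = (7.5625 − 3×0.75)×0.3125 = 1.6602 in² (U = 1.0, A_e = A_n). φR_n = 0.75 × 58 × 1.6602 = 72.2 kips.
Block shear: shear path 2×[1.125+2×2.125] = 2×5.375 in, A_gv = 3.3594, A_nv = 2×(5.375 − 2.5×0.75)×0.3125 = 2.1875 in²; tension across gage: (3.5 − 2×0.75)×0.3125 = 0.625 in². R_n = min(0.6×58×2.1875, 0.6×36×3.3594) + 1.0×58×0.625 = min(76.125, 72.563) + 36.25 = 108.81 kips. φR_n = 0.75 × 108.81 = 81.6 kips.
Governing: min(140.8, 160.6, 72.2, 81.6) = 72.2 kips → net-section rupture.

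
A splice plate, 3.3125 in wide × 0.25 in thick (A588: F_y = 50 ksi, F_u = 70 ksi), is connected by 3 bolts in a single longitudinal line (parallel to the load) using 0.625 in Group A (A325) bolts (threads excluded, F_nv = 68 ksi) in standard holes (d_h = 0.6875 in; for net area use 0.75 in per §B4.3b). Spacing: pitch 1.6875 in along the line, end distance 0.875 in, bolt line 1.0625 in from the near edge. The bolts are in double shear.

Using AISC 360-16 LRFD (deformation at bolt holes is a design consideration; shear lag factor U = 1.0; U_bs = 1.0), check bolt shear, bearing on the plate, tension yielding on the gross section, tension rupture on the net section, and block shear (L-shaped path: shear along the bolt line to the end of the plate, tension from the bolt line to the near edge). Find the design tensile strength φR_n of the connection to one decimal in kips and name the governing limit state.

27.7 kips (block shear governs)

Bolt shear: A_b = π(0.625)²/4 = 0.3068 in². φR_n = 0.75 × 68 × 0.3068 × 3 × 2 = 93.9 kips.
Bearing (0.25 in plate, F_u = 70 ksi): end bolts L_c = 0.875 − 0.6875/2 = 0.53125, R_n = min(1.2×0.53125×0.25×70, 2.4×0.625×0.25×70) = 11.156 kips/bolt; interior L_c = 1.6875 − 0.6875 = 1, R_n = 21 kips/bolt. φR_n = 0.75 × (1×11.156 + 2×21) = 39.9 kips.
Tension yield (gross): A_g = 3.3125×0.25 = 0.82813 in². φR_n = 0.90 × 50 × 0.82813 = 37.3 kips.
Tension rupture (net): A_n = (3.3125 − 1×0.75)×0.25 = 0.64063 in² (U = 1.0, A_e = A_n). φR_n = 0.75 × 70 × 0.64063 = 33.6 kips.
Block shear: shear path 1×[0.875+2×1.6875] = 1×4.25 in, A_gv = 1.0625, A_nv = 1×(4.25 − 2.5×0.75)×0.25 = 0.59375 in²; tension to near edge: (1.0625 − 0.5×0.75)×0.25 = 0.17188 in². R_n = min(0.6×70×0.59375, 0.6×50×1.0625) + 1.0×70×0.17188 = min(24.938, 31.875) + 12.032 = 36.97 kips. φR_n = 0.75 × 36.97 = 27.7 kips.
Governing: min(93.9, 39.9, 37.3, 33.6, 27.7) = 27.7 kips → block shear.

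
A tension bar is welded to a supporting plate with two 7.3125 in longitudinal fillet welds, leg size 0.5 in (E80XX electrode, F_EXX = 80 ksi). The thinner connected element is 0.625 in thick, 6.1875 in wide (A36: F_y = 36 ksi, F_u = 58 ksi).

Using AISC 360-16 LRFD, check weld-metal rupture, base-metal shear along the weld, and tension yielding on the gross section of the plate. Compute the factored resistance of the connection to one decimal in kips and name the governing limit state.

125.3 kips (gross-section yield governs)

Weld metal: throat = 0.707×0.5 = 0.3535 in, L = 2×7.3125 = 14.625 in. φR_n = 0.75 × 0.6 × 80 × 0.3535 × 14.625 = 186.1 kips.
Base metal shear (0.625 in plate): yield φR_n = 1.0×0.6×36×0.625×14.625 = 197.4 kips; rupture φR_n = 0.75×0.6×58×0.625×14.625 = 238.6 kips; take 197.4 kips (yield).
Tension yield (gross): A_g = 6.1875×0.625 = 3.8672 in². φR_n = 0.90 × 36 × 3.8672 = 125.3 kips.
Governing: min(186.1, 197.4, 125.3) = 125.3 kips → gross-section yield.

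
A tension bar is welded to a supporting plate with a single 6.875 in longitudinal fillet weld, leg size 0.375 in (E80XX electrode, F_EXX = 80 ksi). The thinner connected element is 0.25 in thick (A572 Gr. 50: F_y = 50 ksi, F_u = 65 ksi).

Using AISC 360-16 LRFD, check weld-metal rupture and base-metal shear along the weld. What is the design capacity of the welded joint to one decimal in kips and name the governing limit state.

50.3 kips (base-metal shear governs)

Weld metal: throat = 0.707×0.375 = 0.26513 in, L = 6.875 in. φR_n = 0.75 × 0.6 × 80 × 0.26513 × 6.875 = 65.6 kips.
Base metal shear (0.25 in plate): yield φR_n = 1.0×0.6×50×0.25×6.875 = 51.6 kips; rupture φR_n = 0.75×0.6×65×0.25×6.875 = 50.3 kips; take 50.3 kips (rupture).
Governing: min(65.6, 50.3) = 50.3 kips → base-metal shear.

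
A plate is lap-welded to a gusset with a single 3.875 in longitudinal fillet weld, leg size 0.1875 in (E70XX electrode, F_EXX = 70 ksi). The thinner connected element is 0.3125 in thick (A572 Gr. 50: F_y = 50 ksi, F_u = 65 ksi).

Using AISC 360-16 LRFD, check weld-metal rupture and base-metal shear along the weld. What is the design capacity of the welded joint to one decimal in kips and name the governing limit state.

Weld metal: throat = 0.707×0.1875 = 0.13256 in, L = 3.875 in. φR_n = 0.75 × 0.6 × 70 × 0.13256 × 3.875 = 16.2 kips.
Base metal shear (0.3125 in plate): yield φR_n = 1.0×0.6×50×0.3125×3.875 = 36.3 kips; rupture φR_n = 0.75×0.6×65×0.3125×3.875 = 35.4 kips; take 35.4 kips (rupture).
Governing: min(16.2, 35.4) = 16.2 kips → weld metal.

16.2 kips (weld metal governs)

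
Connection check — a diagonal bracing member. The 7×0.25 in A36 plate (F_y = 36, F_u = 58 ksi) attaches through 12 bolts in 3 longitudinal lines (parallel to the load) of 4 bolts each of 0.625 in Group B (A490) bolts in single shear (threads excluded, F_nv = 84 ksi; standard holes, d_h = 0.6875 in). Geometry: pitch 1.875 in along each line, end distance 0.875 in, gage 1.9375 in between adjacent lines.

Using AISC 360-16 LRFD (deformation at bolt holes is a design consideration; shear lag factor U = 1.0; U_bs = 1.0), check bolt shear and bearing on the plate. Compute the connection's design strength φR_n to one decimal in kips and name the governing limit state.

160.3 kips (bearing governs)

Bolt shear: A_b = π(0.625)²/4 = 0.3068 in². φR_n = 0.75 × 84 × 0.3068 × 12 × 1 = 231.9 kips.
Bearing (0.25 in plate, F_u = 58 ksi): end bolts L_c = 0.875 − 0.6875/2 = 0.53125, R_n = min(1.2×0.53125×0.25×58, 2.4×0.625×0.25×58) = 9.2438 kips/bolt; interior L_c = 1.875 − 0.6875 = 1.1875, R_n = 20.663 kips/bolt. φR_n = 0.75 × (3×9.2438 + 9×20.663) = 160.3 kips.
Governing: min(231.9, 160.3) = 160.3 kips → bearing.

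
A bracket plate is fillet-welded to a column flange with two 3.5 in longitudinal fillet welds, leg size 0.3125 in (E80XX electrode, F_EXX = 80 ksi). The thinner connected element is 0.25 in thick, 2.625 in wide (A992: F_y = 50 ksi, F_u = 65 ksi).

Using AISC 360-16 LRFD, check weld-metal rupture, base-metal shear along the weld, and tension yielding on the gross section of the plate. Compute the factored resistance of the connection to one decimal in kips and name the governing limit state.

29.5 kips (gross-section yield governs)

Weld metal: throat = 0.707×0.3125 = 0.22094 in, L = 2×3.5 = 7 in. φR_n = 0.75 × 0.6 × 80 × 0.22094 × 7 = 55.7 kips.
Base metal shear (0.25 in plate): yield φR_n = 1.0×0.6×50×0.25×7 = 52.5 kips; rupture φR_n = 0.75×0.6×65×0.25×7 = 51.2 kips; take 51.2 kips (rupture).
Tension yield (gross): A_g = 2.625×0.25 = 0.65625 in². φR_n = 0.90 × 50 × 0.65625 = 29.5 kips.
Governing: min(55.7, 51.2, 29.5) = 29.5 kips → gross-section yield.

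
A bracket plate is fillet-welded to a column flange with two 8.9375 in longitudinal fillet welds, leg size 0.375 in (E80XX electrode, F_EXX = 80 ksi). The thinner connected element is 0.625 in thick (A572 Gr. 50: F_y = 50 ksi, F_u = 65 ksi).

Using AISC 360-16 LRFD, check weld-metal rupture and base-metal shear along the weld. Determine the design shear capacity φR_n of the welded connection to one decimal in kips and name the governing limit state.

Weld metal: throat = 0.707×0.375 = 0.26513 in, L = 2×8.9375 = 17.875 in. φR_n = 0.75 × 0.6 × 80 × 0.26513 × 17.875 = 170.6 kips.
Base metal shear (0.625 in plate): yield φR_n = 1.0×0.6×50×0.625×17.875 = 335.2 kips; rupture φR_n = 0.75×0.6×65×0.625×17.875 = 326.8 kips; take 326.8 kips (rupture).
Governing: min(170.6, 326.8) = 170.6 kips → weld metal.

170.6 kips (weld metal governs)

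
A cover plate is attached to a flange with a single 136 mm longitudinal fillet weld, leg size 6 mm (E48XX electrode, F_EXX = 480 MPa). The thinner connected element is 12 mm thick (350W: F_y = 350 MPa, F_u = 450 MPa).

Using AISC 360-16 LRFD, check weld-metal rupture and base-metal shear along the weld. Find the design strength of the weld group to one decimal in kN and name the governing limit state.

124.6 kN (weld metal governs)

Weld metal: throat = 0.707×6 = 4.242 mm, L = 136 mm. φR_n = 0.75 × 0.6 × 480 × 4.242 × 136 = 124.6 kN.
Base metal shear (12 mm plate): yield φR_n = 1.0×0.6×350×12×136 = 342.7 kN; rupture φR_n = 0.75×0.6×450×12×136 = 330.5 kN; take 330.5 kN (rupture).
Governing: min(124.6, 330.5) = 124.6 kN → weld metal.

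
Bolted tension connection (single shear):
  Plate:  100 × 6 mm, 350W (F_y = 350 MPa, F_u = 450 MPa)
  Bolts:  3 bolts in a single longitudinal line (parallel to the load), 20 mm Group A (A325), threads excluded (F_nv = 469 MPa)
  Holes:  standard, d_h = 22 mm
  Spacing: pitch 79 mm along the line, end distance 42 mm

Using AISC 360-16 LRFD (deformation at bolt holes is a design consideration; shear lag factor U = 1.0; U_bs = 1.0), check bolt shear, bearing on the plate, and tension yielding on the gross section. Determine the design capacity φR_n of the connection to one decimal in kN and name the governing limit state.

Bolt shear: A_b = π(20)²/4 = 314.16 mm². φR_n = 0.75 × 469 × 314.16 × 3 × 1 = 331.5 kN.
Bearing (6 mm plate, F_u = 450 MPa): end bolts L_c = 42 − 22/2 = 31, R_n = min(1.2×31×6×450, 2.4×20×6×450) = 100.44 kN/bolt; interior L_c = 79 − 22 = 57, R_n = 129.6 kN/bolt. φR_n = 0.75 × (1×100.44 + 2×129.6) = 269.7 kN.
Tension yield (gross): A_g = 100×6 = 600 mm². φR_n = 0.90 × 350 × 600 = 189.0 kN.
Governing: min(331.5, 269.7, 189.0) = 189.0 kN → gross-section yield.

189.0 kN (gross-section yield governs)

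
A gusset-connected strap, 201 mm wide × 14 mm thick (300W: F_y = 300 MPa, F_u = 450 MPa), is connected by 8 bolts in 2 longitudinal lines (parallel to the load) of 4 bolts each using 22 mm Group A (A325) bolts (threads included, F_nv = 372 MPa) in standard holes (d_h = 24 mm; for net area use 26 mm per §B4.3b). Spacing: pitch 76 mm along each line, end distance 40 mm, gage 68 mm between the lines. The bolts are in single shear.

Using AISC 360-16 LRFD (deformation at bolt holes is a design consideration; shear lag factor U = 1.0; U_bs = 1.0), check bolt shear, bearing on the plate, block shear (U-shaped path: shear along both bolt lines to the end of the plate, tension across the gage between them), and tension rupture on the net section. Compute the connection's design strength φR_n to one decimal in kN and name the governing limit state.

Bolt shear: A_b = π(22)²/4 = 380.13 mm². φR_n = 0.75 × 372 × 380.13 × 8 × 1 = 848.5 kN.
Bearing (14 mm plate, F_u = 450 MPa): end bolts L_c = 40 − 24/2 = 28, R_n = min(1.2×28×14×450, 2.4×22×14×450) = 211.68 kN/bolt; interior L_c = 76 − 24 = 52, R_n = 332.64 kN/bolt. φR_n = 0.75 × (2×211.68 + 6×332.64) = 1814.4 kN.
Block shear: shear path 2×[40+3×76] = 2×268 mm, A_gv = 7504, A_nv = 2×(268 − 3.5×26)×14 = 4956 mm²; tension across gage: (68 − 1×26)×14 = 588 mm². R_n = min(0.6×450×4956, 0.6×300×7504) + 1.0×450×588 = min(1338.1, 1350.7) + 264.6 = 1602.7 kN. φR_n = 0.75 × 1602.7 = 1202.0 kN.
Tension rupture (net): A_n = (201 − 2×26)×14 = 2086 mm² (U = 1.0, A_e = A_n). φR_n = 0.75 × 450 × 2086 = 704.0 kN.
Governing: min(848.5, 1814.4, 1202.0, 704.0) = 704.0 kN → net-section rupture.

704.0 kN (net-section rupture governs)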